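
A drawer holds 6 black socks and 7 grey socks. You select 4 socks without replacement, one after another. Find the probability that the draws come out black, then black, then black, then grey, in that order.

7/143

Each draw changes the counts, so multiply the conditional probabilities along the sequence:
P = 6/13 × 5/12 × 4/11 × 7/10 = 840/17160 = 7/143.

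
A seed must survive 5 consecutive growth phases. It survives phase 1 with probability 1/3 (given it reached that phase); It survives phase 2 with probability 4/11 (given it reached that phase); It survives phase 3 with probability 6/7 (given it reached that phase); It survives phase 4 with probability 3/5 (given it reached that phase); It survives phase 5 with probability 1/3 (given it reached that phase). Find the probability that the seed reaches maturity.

8/385

The events are sequential, so multiply the conditional probabilities:
P = 1/3 × 4/11 × 6/7 × 3/5 × 1/3 = 72/3465 = 8/385.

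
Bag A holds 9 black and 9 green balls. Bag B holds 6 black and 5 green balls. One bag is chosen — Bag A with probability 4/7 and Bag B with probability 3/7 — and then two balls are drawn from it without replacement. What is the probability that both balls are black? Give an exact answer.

47/187

From Bag A: P(both black) = (9/18)(8/17) = 4/17.
From Bag B: P(both black) = (6/11)(5/10) = 3/11.
Total probability = (4/7)(4/17) + (3/7)(3/11) = 47/187.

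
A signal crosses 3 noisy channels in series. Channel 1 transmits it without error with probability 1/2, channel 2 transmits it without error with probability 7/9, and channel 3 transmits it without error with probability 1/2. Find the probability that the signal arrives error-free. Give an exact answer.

7/36

Multiplying along the chain,
P = 1/2 × 7/9 × 1/2 = 7/36.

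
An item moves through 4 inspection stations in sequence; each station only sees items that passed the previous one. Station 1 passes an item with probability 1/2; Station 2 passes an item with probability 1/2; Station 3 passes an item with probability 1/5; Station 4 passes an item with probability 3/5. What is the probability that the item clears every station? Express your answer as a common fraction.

3/100

Multiplying along the chain,
P = 1/2 × 1/2 × 1/5 × 3/5 = 3/100.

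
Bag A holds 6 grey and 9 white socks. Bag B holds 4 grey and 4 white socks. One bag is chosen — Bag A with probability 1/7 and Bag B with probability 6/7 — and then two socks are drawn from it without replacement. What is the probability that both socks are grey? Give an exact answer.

10/49

From Bag A: P(both grey) = (6/15)(5/14) = 1/7.
From Bag B: P(both grey) = (4/8)(3/7) = 3/14.
Total probability = (1/7)(1/7) + (6/7)(3/14) = 10/49.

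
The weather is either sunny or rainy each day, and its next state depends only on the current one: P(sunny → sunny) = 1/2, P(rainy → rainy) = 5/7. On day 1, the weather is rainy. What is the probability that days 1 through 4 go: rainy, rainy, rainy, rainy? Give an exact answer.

125/343

Day 1 is given. For each transition, use the conditional probability from the current state:
P(rainy | rainy) = 5/7; P(rainy | rainy) = 5/7; P(rainy | rainy) = 5/7.
P = 5/7 × 5/7 × 5/7 = 125/343.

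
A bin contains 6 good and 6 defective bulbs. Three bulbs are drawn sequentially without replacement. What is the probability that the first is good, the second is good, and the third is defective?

3/22

Chain rule:
P = 6/12 × 5/11 × 6/10 = 180/1320 = 3/22.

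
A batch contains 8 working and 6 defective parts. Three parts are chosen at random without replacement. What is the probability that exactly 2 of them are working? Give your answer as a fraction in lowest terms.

One ordering (working drawn first) has probability 8/14 × 7/13 × 6/12 = 336/2184 = 2/13.
There are C(3,2) = 3 such orderings, each equally likely, so P = 3 × 2/13 = 6/13.

6/13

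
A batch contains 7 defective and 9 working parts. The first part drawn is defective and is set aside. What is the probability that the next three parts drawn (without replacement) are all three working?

With the first part removed, 9 working remain out of 15.
P = 9/15 × 8/14 × 7/13 = 504/2730 = 12/65.

12/65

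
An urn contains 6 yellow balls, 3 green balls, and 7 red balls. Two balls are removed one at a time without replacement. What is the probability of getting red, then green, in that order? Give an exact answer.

Multiply the probability of each draw given the previous ones:
P = 7/16 × 3/15 = 21/240 = 7/80.

7/80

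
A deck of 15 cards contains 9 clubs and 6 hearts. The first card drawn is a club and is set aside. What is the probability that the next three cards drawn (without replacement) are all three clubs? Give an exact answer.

2/13

After the first draw, 8 of the remaining 14 cards are clubs.
P = 8/14 × 7/13 × 6/12 = 336/2184 = 2/13.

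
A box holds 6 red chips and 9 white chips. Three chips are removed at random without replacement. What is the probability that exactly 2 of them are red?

One ordering (red drawn first) has probability 6/15 × 5/14 × 9/13 = 270/2730 = 9/91.
There are C(3,2) = 3 such orderings, each equally likely, so P = 3 × 9/91 = 27/91.

27/91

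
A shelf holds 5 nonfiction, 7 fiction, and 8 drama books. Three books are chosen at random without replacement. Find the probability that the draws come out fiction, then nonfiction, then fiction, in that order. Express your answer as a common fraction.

7/228

Each draw changes the counts, so multiply the conditional probabilities along the sequence:
P = 7/20 × 5/19 × 6/18 = 210/6840 = 7/228.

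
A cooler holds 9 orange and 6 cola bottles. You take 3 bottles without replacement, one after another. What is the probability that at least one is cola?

53/65

P(no cola) = 9/15 × 8/14 × 7/13 = 504/2730 = 12/65.
P(at least one) = 1 − 12/65 = 53/65.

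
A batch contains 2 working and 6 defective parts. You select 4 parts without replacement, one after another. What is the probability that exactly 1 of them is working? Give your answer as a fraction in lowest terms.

One ordering (working drawn first) has probability 2/8 × 6/7 × 5/6 × 4/5 = 240/1680 = 1/7.
There are C(4,1) = 4 such orderings, each equally likely, so P = 4 × 1/7 = 4/7.

4/7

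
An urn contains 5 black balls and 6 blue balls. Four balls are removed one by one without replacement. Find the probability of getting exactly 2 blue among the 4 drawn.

5/11

One ordering (blue drawn first) has probability 6/11 × 5/10 × 5/9 × 4/8 = 600/7920 = 5/66.
There are C(4,2) = 6 such orderings, each equally likely, so P = 6 × 5/66 = 5/11.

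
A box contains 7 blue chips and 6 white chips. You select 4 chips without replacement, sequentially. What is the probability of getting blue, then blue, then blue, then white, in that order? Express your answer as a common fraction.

21/286

Each draw changes the counts, so multiply the conditional probabilities along the sequence:
P = 7/13 × 6/12 × 5/11 × 6/10 = 1260/17160 = 21/286.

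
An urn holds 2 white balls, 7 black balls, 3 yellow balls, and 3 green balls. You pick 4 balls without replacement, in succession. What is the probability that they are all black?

P = 7/15 × 6/14 × 5/13 × 4/12 = 840/32760 = 1/39.

1/39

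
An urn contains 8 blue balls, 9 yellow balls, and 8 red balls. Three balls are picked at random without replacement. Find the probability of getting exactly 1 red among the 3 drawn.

One ordering (red drawn first) has probability 8/25 × 17/24 × 16/23 = 2176/13800 = 272/1725.
There are C(3,1) = 3 such orderings, each equally likely, so P = 3 × 272/1725 = 272/575.

272/575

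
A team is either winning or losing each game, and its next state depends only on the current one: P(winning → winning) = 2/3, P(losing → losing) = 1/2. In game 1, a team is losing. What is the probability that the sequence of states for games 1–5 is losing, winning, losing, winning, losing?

1/36

Game 1 is given. For each transition, use the conditional probability from the current state:
P(winning | losing) = 1/2; P(losing | winning) = 1/3; P(winning | losing) = 1/2; P(losing | winning) = 1/3.
P = 1/2 × 1/3 × 1/2 × 1/3 = 1/36.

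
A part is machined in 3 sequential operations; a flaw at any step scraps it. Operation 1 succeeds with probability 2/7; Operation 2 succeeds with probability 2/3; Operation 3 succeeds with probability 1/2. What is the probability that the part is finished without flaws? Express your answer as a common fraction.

Each stage is reached only if all earlier stages succeed, so
P = 2/7 × 2/3 × 1/2 = 4/42 = 2/21.

2/21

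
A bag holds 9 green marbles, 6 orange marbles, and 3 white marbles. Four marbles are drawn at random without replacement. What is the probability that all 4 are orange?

P = 6/18 × 5/17 × 4/16 × 3/15 = 360/73440 = 1/204.

1/204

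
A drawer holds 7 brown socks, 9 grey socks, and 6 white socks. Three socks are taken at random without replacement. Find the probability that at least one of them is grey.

P(no grey) = 13/22 × 12/21 × 11/20 = 1716/9240 = 13/70.
P(at least one) = 1 − 13/70 = 57/70.

57/70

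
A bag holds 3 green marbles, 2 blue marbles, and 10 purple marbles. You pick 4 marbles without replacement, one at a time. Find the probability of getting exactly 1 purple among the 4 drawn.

One ordering (purple drawn first) has probability 10/15 × 5/14 × 4/13 × 3/12 = 600/32760 = 5/273.
There are C(4,1) = 4 such orderings, each equally likely, so P = 4 × 5/273 = 20/273.

20/273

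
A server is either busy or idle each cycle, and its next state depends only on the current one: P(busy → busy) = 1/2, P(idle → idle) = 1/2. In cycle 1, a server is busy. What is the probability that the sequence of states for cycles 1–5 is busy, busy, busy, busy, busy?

1/16

Cycle 1 is given. For each transition, use the conditional probability from the current state:
P(busy | busy) = 1/2; P(busy | busy) = 1/2; P(busy | busy) = 1/2; P(busy | busy) = 1/2.
P = 1/2 × 1/2 × 1/2 × 1/2 = 1/16.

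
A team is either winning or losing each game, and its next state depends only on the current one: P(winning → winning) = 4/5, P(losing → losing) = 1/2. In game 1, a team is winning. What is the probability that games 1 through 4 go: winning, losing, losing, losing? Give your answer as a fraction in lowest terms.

Game 1 is given. For each transition, use the conditional probability from the current state:
P(losing | winning) = 1/5; P(losing | losing) = 1/2; P(losing | losing) = 1/2.
P = 1/5 × 1/2 × 1/2 = 1/20.

1/20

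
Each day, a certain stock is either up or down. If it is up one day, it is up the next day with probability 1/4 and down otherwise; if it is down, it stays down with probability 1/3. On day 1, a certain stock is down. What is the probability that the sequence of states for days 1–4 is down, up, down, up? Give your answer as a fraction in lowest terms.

1/3

Day 1 is given. For each transition, use the conditional probability from the current state:
P(up | down) = 2/3; P(down | up) = 3/4; P(up | down) = 2/3.
P = 2/3 × 3/4 × 2/3 = 12/36 = 1/3.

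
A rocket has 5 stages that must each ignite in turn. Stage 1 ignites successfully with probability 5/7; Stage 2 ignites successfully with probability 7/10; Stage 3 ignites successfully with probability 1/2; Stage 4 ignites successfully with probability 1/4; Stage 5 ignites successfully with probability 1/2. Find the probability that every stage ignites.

1/32

Multiplying along the chain,
P = 5/7 × 7/10 × 1/2 × 1/4 × 1/2 = 35/1120 = 1/32.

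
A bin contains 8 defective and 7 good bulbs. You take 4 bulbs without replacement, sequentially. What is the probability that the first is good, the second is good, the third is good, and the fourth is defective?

2/39

Chain rule:
P = 7/15 × 6/14 × 5/13 × 8/12 = 1680/32760 = 2/39.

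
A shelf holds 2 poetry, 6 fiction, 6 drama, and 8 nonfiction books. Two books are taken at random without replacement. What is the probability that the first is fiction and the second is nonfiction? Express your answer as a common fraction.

8/77

Multiply the probability of each draw given the previous ones:
P = 6/22 × 8/21 = 48/462 = 8/77.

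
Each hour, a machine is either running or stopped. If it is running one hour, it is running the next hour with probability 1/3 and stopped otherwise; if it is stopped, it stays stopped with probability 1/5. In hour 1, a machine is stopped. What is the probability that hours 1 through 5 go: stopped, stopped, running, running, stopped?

8/225

Hour 1 is given. For each transition, use the conditional probability from the current state:
P(stopped | stopped) = 1/5; P(running | stopped) = 4/5; P(running | running) = 1/3; P(stopped | running) = 2/3.
P = 1/5 × 4/5 × 1/3 × 2/3 = 8/225.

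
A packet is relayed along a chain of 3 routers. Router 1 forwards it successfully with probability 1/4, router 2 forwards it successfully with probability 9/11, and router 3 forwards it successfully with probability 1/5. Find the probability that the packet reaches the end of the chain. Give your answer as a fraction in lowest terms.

Each stage is reached only if all earlier stages succeed, so
P = 1/4 × 9/11 × 1/5 = 9/220.

9/220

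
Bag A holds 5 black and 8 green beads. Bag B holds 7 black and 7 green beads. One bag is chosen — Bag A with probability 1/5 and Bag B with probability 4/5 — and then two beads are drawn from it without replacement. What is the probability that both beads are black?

From Bag A: P(both black) = (5/13)(4/12) = 5/39.
From Bag B: P(both black) = (7/14)(6/13) = 3/13.
Total probability = (1/5)(5/39) + (4/5)(3/13) = 41/195.

41/195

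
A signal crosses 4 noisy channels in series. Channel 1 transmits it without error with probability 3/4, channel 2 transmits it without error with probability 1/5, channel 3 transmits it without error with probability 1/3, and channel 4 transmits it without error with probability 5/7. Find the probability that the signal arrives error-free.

1/28

Each stage is reached only if all earlier stages succeed, so
P = 3/4 × 1/5 × 1/3 × 5/7 = 15/420 = 1/28.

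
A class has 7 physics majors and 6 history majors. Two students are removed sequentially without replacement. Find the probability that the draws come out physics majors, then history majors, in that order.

Multiply the probability of each draw given the previous ones:
P = 7/13 × 6/12 = 42/156 = 7/26.

7/26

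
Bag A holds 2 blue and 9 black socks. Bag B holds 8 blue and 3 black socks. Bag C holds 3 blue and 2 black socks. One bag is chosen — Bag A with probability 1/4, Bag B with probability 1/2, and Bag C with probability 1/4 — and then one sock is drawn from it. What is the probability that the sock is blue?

123/220

From Bag A: P(blue) = 2/11.
From Bag B: P(blue) = 8/11.
From Bag C: P(blue) = 3/5.
Total probability = (1/4)(2/11) + (1/2)(8/11) + (1/4)(3/5) = 123/220.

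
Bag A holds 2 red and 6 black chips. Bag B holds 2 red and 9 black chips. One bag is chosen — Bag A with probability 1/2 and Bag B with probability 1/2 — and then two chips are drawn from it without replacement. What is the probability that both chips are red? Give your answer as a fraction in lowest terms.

83/3080

From Bag A: P(both red) = (2/8)(1/7) = 1/28.
From Bag B: P(both red) = (2/11)(1/10) = 1/55.
Total probability = (1/2)(1/28) + (1/2)(1/55) = 83/3080.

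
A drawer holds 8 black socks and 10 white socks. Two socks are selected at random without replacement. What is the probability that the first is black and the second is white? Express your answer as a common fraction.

Multiply the probability of each draw given the previous ones:
P = 8/18 × 10/17 = 80/306 = 40/153.

40/153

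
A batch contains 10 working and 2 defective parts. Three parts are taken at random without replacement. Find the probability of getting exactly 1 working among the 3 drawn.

One ordering (working drawn first) has probability 10/12 × 2/11 × 1/10 = 20/1320 = 1/66.
There are C(3,1) = 3 such orderings, each equally likely, so P = 3 × 1/66 = 1/22.

1/22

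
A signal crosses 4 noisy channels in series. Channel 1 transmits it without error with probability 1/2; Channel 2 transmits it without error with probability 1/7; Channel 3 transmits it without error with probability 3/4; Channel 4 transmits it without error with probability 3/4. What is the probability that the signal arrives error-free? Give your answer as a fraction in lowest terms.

9/224

The events are sequential, so multiply the conditional probabilities:
P = 1/2 × 1/7 × 3/4 × 3/4 = 9/224.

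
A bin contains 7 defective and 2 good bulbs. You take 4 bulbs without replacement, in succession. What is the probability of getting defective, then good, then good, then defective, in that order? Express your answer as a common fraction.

Each draw changes the counts, so multiply the conditional probabilities along the sequence:
P = 7/9 × 2/8 × 1/7 × 6/6 = 84/3024 = 1/36.

1/36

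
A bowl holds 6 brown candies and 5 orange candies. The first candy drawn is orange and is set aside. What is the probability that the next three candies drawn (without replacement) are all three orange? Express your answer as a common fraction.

With the first candy removed, 4 orange remain out of 10.
P = 4/10 × 3/9 × 2/8 = 24/720 = 1/30.

1/30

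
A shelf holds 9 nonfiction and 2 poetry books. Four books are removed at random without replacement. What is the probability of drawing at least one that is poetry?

P(no poetry) = 9/11 × 8/10 × 7/9 × 6/8 = 3024/7920 = 21/55.
P(at least one) = 1 − 21/55 = 34/55.

34/55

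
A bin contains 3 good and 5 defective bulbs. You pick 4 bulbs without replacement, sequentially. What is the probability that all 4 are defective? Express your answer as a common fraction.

1/14

P(all defective) = 5/8 × 4/7 × 3/6 × 2/5 = 120/1680 = 1/14.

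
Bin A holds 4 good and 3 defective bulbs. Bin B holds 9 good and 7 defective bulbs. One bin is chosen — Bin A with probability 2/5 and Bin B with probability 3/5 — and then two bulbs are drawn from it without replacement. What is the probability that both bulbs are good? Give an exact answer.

103/350

From Bin A: P(both good) = (4/7)(3/6) = 2/7.
From Bin B: P(both good) = (9/16)(8/15) = 3/10.
Total probability = (2/5)(2/7) + (3/5)(3/10) = 103/350.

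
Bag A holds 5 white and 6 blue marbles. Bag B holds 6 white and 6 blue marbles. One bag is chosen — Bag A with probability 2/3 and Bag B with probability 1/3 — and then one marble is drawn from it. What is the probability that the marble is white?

From Bag A: P(white) = 5/11.
From Bag B: P(white) = 6/12.
Total probability = (2/3)(5/11) + (1/3)(6/12) = 31/66.

31/66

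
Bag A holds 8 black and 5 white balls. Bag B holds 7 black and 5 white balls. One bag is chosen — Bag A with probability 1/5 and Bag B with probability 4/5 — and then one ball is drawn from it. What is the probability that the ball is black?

From Bag A: P(black) = 8/13.
From Bag B: P(black) = 7/12.
Total probability = (1/5)(8/13) + (4/5)(7/12) = 23/39.

23/39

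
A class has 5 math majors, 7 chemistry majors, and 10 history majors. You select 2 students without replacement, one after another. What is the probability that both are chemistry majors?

P = 7/22 × 6/21 = 42/462 = 1/11.

1/11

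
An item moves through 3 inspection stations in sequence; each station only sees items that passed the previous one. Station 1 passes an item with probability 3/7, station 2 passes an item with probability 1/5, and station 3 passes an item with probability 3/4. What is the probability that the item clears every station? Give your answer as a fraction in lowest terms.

The events are sequential, so multiply the conditional probabilities:
P = 3/7 × 1/5 × 3/4 = 9/140.

9/140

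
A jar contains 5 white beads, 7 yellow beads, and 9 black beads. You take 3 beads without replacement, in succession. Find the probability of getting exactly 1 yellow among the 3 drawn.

One ordering (yellow drawn first) has probability 7/21 × 14/20 × 13/19 = 1274/7980 = 91/570.
There are C(3,1) = 3 such orderings, each equally likely, so P = 3 × 91/570 = 91/190.

91/190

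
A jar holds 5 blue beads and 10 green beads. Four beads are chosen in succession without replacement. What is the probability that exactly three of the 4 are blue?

One ordering (blue drawn first) has probability 5/15 × 4/14 × 3/13 × 10/12 = 600/32760 = 5/273.
There are C(4,3) = 4 such orderings, each equally likely, so P = 4 × 5/273 = 20/273.

20/273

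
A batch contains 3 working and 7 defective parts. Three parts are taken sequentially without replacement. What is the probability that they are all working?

P = 3/10 × 2/9 × 1/8 = 6/720 = 1/120.

1/120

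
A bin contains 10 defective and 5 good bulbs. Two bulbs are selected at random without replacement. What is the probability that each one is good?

2/21

P(all good) = 5/15 × 4/14 = 20/210 = 2/21.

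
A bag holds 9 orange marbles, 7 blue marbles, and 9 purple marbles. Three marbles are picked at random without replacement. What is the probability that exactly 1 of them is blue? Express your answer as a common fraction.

1071/2300

One ordering (blue drawn first) has probability 7/25 × 18/24 × 17/23 = 2142/13800 = 357/2300.
There are C(3,1) = 3 such orderings, each equally likely, so P = 3 × 357/2300 = 1071/2300.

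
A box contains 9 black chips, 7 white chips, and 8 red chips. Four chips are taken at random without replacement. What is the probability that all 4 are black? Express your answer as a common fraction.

3/253

P(all black) = 9/24 × 8/23 × 7/22 × 6/21 = 3024/255024 = 3/253.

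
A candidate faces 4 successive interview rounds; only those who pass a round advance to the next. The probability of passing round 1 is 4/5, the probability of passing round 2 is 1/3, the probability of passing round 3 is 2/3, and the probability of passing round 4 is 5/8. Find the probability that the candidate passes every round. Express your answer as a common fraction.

1/9

Each stage is reached only if all earlier stages succeed, so
P = 4/5 × 1/3 × 2/3 × 5/8 = 40/360 = 1/9.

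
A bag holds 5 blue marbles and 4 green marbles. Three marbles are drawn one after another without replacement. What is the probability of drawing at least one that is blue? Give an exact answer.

20/21

P(no blue) = 4/9 × 3/8 × 2/7 = 24/504 = 1/21.
P(at least one) = 1 − 1/21 = 20/21.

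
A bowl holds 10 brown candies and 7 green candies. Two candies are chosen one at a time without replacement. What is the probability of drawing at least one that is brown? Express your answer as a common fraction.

P(no brown) = 7/17 × 6/16 = 42/272 = 21/136.
P(at least one) = 1 − 21/136 = 115/136.

115/136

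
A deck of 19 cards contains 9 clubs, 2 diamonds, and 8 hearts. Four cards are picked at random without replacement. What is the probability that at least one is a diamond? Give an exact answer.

22/57

P(no diamonds) = 17/19 × 16/18 × 15/17 × 14/16 = 57120/93024 = 35/57.
P(at least one) = 1 − 35/57 = 22/57.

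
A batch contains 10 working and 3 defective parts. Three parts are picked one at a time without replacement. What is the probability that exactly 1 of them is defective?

One ordering (defective drawn first) has probability 3/13 × 10/12 × 9/11 = 270/1716 = 45/286.
There are C(3,1) = 3 such orderings, each equally likely, so P = 3 × 45/286 = 135/286.

135/286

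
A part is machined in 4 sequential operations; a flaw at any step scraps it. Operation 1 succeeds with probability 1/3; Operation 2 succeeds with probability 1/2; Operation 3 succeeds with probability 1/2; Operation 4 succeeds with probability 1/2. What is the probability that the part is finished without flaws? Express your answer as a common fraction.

Multiplying along the chain,
P = 1/3 × 1/2 × 1/2 × 1/2 = 1/24.

1/24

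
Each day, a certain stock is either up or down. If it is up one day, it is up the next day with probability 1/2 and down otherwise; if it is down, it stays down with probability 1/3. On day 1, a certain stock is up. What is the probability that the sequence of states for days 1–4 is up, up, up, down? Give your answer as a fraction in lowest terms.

Day 1 is given. For each transition, use the conditional probability from the current state:
P(up | up) = 1/2; P(up | up) = 1/2; P(down | up) = 1/2.
P = 1/2 × 1/2 × 1/2 = 1/8.

1/8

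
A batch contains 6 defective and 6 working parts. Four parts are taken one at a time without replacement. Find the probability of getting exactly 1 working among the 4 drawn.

8/33

One ordering (working drawn first) has probability 6/12 × 6/11 × 5/10 × 4/9 = 720/11880 = 2/33.
There are C(4,1) = 4 such orderings, each equally likely, so P = 4 × 2/33 = 8/33.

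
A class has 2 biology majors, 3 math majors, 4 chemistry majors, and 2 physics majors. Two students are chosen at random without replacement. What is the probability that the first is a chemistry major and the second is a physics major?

4/55

Each draw changes the counts, so multiply the conditional probabilities along the sequence:
P = 4/11 × 2/10 = 8/110 = 4/55.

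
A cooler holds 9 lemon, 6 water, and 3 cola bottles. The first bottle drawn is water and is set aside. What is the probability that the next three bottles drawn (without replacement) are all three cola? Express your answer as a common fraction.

With the first bottle removed, 3 cola remain out of 17.
P = 3/17 × 2/16 × 1/15 = 6/4080 = 1/680.

1/680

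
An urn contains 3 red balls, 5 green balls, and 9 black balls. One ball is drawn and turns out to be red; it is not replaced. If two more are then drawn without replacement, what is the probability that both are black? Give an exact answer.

3/10

With the first ball removed, 9 black remain out of 16.
P = 9/16 × 8/15 = 72/240 = 3/10.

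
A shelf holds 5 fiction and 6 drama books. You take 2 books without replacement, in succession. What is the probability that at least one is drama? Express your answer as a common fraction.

9/11

P(no drama) = 5/11 × 4/10 = 20/110 = 2/11.
P(at least one) = 1 − 2/11 = 9/11.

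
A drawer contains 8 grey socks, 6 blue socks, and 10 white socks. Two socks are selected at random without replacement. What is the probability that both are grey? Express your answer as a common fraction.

7/69

P(every draw is grey) = 8/24 × 7/23 = 56/552 = 7/69.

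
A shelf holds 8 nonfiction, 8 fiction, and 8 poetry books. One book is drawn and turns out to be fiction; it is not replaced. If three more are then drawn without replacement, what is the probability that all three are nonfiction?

After the first draw, 8 of the remaining 23 books are nonfiction.
P = 8/23 × 7/22 × 6/21 = 336/10626 = 8/253.

8/253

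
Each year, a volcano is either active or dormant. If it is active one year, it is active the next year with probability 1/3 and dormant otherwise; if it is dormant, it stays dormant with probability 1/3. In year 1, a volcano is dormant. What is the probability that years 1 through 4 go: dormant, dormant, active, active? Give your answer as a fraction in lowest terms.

Year 1 is given. For each transition, use the conditional probability from the current state:
P(dormant | dormant) = 1/3; P(active | dormant) = 2/3; P(active | active) = 1/3.
P = 1/3 × 2/3 × 1/3 = 2/27.

2/27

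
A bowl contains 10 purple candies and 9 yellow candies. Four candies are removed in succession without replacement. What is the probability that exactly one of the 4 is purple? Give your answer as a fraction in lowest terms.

One ordering (purple drawn first) has probability 10/19 × 9/18 × 8/17 × 7/16 = 5040/93024 = 35/646.
There are C(4,1) = 4 such orderings, each equally likely, so P = 4 × 35/646 = 70/323.

70/323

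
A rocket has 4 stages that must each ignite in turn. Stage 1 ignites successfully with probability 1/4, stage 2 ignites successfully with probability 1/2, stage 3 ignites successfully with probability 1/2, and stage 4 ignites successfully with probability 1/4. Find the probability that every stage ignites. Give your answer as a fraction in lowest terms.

1/64

The events are sequential, so multiply the conditional probabilities:
P = 1/4 × 1/2 × 1/2 × 1/4 = 1/64.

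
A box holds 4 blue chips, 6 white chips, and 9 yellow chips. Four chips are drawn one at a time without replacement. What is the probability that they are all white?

5/1292

P(every draw is white) = 6/19 × 5/18 × 4/17 × 3/16 = 360/93024 = 5/1292.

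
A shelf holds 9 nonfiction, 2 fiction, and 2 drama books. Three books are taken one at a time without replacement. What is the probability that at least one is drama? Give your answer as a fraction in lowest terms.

11/26

P(no drama) = 11/13 × 10/12 × 9/11 = 990/1716 = 15/26.
P(at least one) = 1 − 15/26 = 11/26.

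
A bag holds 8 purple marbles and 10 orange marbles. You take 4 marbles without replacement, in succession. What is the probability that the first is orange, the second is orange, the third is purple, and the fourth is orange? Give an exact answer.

4/51

Each draw changes the counts, so multiply the conditional probabilities along the sequence:
P = 10/18 × 9/17 × 8/16 × 8/15 = 5760/73440 = 4/51.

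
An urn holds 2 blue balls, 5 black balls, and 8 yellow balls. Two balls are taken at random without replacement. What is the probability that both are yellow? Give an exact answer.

4/15

P = 8/15 × 7/14 = 56/210 = 4/15.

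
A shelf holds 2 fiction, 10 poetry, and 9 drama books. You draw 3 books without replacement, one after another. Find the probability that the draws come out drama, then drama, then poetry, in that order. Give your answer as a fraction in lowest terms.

12/133

Chain rule:
P = 9/21 × 8/20 × 10/19 = 720/7980 = 12/133.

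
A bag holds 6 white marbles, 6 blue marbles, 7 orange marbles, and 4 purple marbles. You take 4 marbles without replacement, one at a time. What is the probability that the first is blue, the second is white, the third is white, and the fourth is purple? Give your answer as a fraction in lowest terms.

Multiply the probability of each draw given the previous ones:
P = 6/23 × 6/22 × 5/21 × 4/20 = 720/212520 = 6/1771.

6/1771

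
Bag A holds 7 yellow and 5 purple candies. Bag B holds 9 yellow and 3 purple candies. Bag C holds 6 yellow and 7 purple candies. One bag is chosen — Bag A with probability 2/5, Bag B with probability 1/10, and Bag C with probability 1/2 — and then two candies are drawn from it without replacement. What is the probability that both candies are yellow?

From Bag A: P(both yellow) = (7/12)(6/11) = 7/22.
From Bag B: P(both yellow) = (9/12)(8/11) = 6/11.
From Bag C: P(both yellow) = (6/13)(5/12) = 5/26.
Total probability = (2/5)(7/22) + (1/10)(6/11) + (1/2)(5/26) = 159/572.

159/572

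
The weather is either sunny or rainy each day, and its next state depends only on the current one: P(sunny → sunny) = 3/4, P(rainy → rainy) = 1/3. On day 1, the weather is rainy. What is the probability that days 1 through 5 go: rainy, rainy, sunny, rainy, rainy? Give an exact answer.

Day 1 is given. For each transition, use the conditional probability from the current state:
P(rainy | rainy) = 1/3; P(sunny | rainy) = 2/3; P(rainy | sunny) = 1/4; P(rainy | rainy) = 1/3.
P = 1/3 × 2/3 × 1/4 × 1/3 = 2/108 = 1/54.

1/54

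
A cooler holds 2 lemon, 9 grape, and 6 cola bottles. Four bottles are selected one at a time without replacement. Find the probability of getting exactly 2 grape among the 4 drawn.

One ordering (grape drawn first) has probability 9/17 × 8/16 × 8/15 × 7/14 = 4032/57120 = 6/85.
There are C(4,2) = 6 such orderings, each equally likely, so P = 6 × 6/85 = 36/85.

36/85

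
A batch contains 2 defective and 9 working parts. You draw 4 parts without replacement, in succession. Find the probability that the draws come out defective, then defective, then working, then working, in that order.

1/55

Chain rule:
P = 2/11 × 1/10 × 9/9 × 8/8 = 144/7920 = 1/55.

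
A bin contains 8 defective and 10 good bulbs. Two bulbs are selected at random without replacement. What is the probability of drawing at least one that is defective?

P(no defective) = 10/18 × 9/17 = 90/306 = 5/17.
P(at least one) = 1 − 5/17 = 12/17.

12/17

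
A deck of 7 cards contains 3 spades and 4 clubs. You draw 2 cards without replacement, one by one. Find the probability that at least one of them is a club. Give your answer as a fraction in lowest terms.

6/7

P(no clubs) = 3/7 × 2/6 = 6/42 = 1/7.
P(at least one) = 1 − 1/7 = 6/7.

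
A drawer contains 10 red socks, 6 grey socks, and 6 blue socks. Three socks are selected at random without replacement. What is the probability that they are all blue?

P(every draw is blue) = 6/22 × 5/21 × 4/20 = 120/9240 = 1/77.

1/77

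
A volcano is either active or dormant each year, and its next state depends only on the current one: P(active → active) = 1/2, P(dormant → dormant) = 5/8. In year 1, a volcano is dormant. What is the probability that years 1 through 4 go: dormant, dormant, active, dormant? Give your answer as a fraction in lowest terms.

Year 1 is given. For each transition, use the conditional probability from the current state:
P(dormant | dormant) = 5/8; P(active | dormant) = 3/8; P(dormant | active) = 1/2.
P = 5/8 × 3/8 × 1/2 = 15/128.

15/128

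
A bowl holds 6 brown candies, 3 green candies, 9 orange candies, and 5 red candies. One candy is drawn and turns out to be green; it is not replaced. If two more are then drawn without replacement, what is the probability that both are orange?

12/77

With the first candy removed, 9 orange remain out of 22.
P = 9/22 × 8/21 = 72/462 = 12/77.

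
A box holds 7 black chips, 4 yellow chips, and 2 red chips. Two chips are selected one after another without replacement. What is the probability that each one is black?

7/26

P = 7/13 × 6/12 = 42/156 = 7/26.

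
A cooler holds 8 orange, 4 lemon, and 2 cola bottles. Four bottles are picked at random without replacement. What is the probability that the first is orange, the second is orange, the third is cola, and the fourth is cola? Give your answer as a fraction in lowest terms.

2/429

Multiply the probability of each draw given the previous ones:
P = 8/14 × 7/13 × 2/12 × 1/11 = 112/24024 = 2/429.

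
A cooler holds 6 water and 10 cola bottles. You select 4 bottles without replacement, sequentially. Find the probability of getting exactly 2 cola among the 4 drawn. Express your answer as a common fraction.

One ordering (cola drawn first) has probability 10/16 × 9/15 × 6/14 × 5/13 = 2700/43680 = 45/728.
There are C(4,2) = 6 such orderings, each equally likely, so P = 6 × 45/728 = 135/364.

135/364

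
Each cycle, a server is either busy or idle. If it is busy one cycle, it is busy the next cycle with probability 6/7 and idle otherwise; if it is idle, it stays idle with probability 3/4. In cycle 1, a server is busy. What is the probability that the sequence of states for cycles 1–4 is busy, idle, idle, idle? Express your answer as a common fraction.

9/112

Cycle 1 is given. For each transition, use the conditional probability from the current state:
P(idle | busy) = 1/7; P(idle | idle) = 3/4; P(idle | idle) = 3/4.
P = 1/7 × 3/4 × 3/4 = 9/112.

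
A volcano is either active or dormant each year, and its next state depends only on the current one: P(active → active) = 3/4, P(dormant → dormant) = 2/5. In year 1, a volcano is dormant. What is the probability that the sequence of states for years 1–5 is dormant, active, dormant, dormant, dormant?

3/125

Year 1 is given. For each transition, use the conditional probability from the current state:
P(active | dormant) = 3/5; P(dormant | active) = 1/4; P(dormant | dormant) = 2/5; P(dormant | dormant) = 2/5.
P = 3/5 × 1/4 × 2/5 × 2/5 = 12/500 = 3/125.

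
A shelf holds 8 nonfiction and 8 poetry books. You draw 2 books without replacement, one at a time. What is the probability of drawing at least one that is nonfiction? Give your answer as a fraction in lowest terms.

23/30

P(no nonfiction) = 8/16 × 7/15 = 56/240 = 7/30.
P(at least one) = 1 − 7/30 = 23/30.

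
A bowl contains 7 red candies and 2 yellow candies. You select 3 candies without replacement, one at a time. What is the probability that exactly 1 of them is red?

1/12

One ordering (red drawn first) has probability 7/9 × 2/8 × 1/7 = 14/504 = 1/36.
There are C(3,1) = 3 such orderings, each equally likely, so P = 3 × 1/36 = 1/12.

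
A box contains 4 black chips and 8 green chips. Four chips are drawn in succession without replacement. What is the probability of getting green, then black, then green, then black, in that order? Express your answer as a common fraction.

28/495

Chain rule:
P = 8/12 × 4/11 × 7/10 × 3/9 = 672/11880 = 28/495.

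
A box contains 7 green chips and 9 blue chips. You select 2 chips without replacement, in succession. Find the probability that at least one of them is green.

7/10

P(no green) = 9/16 × 8/15 = 72/240 = 3/10.
P(at least one) = 1 − 3/10 = 7/10.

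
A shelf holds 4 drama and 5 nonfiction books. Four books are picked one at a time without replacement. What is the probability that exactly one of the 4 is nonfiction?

10/63

One ordering (nonfiction drawn first) has probability 5/9 × 4/8 × 3/7 × 2/6 = 120/3024 = 5/126.
There are C(4,1) = 4 such orderings, each equally likely, so P = 4 × 5/126 = 10/63.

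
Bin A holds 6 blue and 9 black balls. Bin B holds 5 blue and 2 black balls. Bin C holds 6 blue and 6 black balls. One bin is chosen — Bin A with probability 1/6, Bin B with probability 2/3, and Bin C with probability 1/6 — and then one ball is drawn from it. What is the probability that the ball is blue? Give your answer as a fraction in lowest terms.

From Bin A: P(blue) = 6/15.
From Bin B: P(blue) = 5/7.
From Bin C: P(blue) = 6/12.
Total probability = (1/6)(6/15) + (2/3)(5/7) + (1/6)(6/12) = 263/420.

263/420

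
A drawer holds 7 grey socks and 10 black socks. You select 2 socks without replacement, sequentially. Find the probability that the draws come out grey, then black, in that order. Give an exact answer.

35/136

Each draw changes the counts, so multiply the conditional probabilities along the sequence:
P = 7/17 × 10/16 = 70/272 = 35/136.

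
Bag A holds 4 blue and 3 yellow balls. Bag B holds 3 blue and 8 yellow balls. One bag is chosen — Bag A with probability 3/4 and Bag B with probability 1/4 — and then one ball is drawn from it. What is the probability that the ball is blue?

From Bag A: P(blue) = 4/7.
From Bag B: P(blue) = 3/11.
Total probability = (3/4)(4/7) + (1/4)(3/11) = 153/308.

153/308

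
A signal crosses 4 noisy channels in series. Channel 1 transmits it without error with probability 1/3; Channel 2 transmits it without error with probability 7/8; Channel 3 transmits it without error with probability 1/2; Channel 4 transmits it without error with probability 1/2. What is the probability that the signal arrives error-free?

7/96

The events are sequential, so multiply the conditional probabilities:
P = 1/3 × 7/8 × 1/2 × 1/2 = 7/96.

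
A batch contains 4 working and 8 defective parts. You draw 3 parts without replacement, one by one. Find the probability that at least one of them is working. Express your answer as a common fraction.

P(no working) = 8/12 × 7/11 × 6/10 = 336/1320 = 14/55.
P(at least one) = 1 − 14/55 = 41/55.

41/55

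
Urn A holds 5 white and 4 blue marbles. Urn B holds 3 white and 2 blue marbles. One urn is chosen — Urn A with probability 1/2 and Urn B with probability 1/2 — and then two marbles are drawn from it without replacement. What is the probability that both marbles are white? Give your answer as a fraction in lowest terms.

From Urn A: P(both white) = (5/9)(4/8) = 5/18.
From Urn B: P(both white) = (3/5)(2/4) = 3/10.
Total probability = (1/2)(5/18) + (1/2)(3/10) = 13/45.

13/45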